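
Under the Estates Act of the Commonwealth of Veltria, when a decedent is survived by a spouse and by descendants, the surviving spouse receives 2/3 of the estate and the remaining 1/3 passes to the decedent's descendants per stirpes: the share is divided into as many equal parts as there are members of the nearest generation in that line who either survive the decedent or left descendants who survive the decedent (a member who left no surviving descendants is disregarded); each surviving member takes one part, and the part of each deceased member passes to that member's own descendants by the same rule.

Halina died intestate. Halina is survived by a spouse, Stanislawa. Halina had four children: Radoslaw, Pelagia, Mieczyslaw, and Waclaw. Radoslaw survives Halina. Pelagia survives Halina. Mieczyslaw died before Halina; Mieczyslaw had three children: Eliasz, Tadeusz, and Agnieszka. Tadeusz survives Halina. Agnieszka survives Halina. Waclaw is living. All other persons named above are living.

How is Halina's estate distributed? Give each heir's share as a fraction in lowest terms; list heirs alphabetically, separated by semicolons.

Stanislawa, as surviving spouse, takes 2/3.
The remaining 1/3 passes to Halina's descendants per stirpes.
The 1/3 is divided into 4 equal shares of 1/12 among Radoslaw, Pelagia, Mieczyslaw, Waclaw.
Radoslaw is living and takes 1/12.
Pelagia is living and takes 1/12.
Mieczyslaw predeceased; the 1/12 allotted to Mieczyslaw's branch passes to Mieczyslaw's issue by representation.
The 1/12 is divided into 3 equal shares of 1/36 among Eliasz, Tadeusz, Agnieszka.
Eliasz is living and takes 1/36.
Tadeusz is living and takes 1/36.
Agnieszka is living and takes 1/36.
Waclaw is living and takes 1/12.

Agnieszka 1/36; Eliasz 1/36; Pelagia 1/12; Radoslaw 1/12; Stanislawa 2/3; Tadeusz 1/36; Waclaw 1/12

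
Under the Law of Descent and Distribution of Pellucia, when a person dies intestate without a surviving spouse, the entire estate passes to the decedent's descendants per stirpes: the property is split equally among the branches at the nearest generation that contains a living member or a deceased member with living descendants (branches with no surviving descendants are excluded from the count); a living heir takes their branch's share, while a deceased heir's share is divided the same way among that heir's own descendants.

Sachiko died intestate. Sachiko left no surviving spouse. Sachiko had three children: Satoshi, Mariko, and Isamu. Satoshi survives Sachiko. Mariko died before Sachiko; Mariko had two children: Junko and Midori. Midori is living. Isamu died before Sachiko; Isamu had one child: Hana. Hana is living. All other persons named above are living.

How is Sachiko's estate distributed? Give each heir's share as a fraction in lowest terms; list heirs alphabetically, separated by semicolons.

Hana 1/3; Junko 1/6; Midori 1/6; Satoshi 1/3

There is no surviving spouse, so the entire estate passes to Sachiko's descendants per stirpes.
The estate is divided into 3 equal shares of 1/3 among Satoshi, Mariko, Isamu.
Satoshi is living and takes 1/3.
Mariko predeceased; the 1/3 allotted to Mariko's branch passes to Mariko's issue by representation.
The 1/3 is divided into 2 equal shares of 1/6 among Junko, Midori.
Junko is living and takes 1/6.
Midori is living and takes 1/6.
Isamu predeceased; the 1/3 allotted to Isamu's branch passes to Isamu's issue by representation.
Hana is the sole taker at this level and receives the full 1/3.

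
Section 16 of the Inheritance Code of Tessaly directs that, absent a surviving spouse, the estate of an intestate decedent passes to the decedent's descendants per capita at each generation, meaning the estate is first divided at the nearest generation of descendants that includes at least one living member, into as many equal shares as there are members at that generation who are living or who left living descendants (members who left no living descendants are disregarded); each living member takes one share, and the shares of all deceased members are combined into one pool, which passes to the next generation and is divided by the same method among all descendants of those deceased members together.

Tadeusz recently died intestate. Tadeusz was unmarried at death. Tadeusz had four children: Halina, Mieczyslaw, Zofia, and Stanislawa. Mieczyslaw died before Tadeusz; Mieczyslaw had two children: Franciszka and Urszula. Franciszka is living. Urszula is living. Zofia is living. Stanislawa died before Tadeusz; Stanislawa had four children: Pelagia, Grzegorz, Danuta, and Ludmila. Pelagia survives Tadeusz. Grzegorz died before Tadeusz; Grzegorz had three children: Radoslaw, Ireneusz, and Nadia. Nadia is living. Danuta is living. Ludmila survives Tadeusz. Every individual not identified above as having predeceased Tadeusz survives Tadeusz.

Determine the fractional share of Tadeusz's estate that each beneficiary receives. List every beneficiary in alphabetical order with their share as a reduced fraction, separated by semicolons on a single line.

Danuta 1/12; Franciszka 1/12; Halina 1/4; Ireneusz 1/36; Ludmila 1/12; Nadia 1/36; Pelagia 1/12; Radoslaw 1/36; Urszula 1/12; Zofia 1/4

There is no surviving spouse, so the entire estate passes to Tadeusz's descendants per capita at each generation.
At generation 1 (Halina, Mieczyslaw, Zofia, Stanislawa) there are 4 shares of (1)/4 = 1/4 each.
Living: Halina and Zofia — each takes 1/4.
Deceased: Mieczyslaw and Stanislawa. Their combined 1/2 is pooled and carried to generation 2.
At generation 2 (Franciszka, Urszula, Pelagia, Grzegorz, Danuta, Ludmila) there are 6 shares of (1/2)/6 = 1/12 each.
Living: Franciszka, Urszula, Pelagia, Danuta, and Ludmila — each takes 1/12.
Deceased: Grzegorz. That 1/12 share is carried to generation 3.
At generation 3 (Radoslaw, Ireneusz, Nadia) there are 3 shares of (1/12)/3 = 1/36 each.
Living: Radoslaw, Ireneusz, and Nadia — each takes 1/36.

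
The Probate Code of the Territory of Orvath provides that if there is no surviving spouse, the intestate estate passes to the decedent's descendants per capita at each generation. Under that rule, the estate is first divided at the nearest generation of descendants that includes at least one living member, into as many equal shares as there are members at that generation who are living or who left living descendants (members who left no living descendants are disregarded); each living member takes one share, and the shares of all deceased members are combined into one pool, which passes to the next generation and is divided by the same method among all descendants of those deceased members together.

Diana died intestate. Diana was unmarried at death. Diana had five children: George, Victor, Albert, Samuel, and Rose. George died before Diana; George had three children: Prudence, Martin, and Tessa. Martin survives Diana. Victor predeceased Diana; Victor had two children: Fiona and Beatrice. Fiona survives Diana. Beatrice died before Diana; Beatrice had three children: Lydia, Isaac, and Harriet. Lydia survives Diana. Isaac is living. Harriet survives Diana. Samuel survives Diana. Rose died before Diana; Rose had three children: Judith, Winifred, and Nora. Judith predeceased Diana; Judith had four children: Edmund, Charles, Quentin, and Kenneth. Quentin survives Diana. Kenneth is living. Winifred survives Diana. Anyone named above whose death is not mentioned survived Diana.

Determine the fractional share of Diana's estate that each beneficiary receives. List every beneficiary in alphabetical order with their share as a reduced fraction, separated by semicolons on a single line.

There is no surviving spouse, so the entire estate passes to Diana's descendants per capita at each generation.
At generation 1 (George, Victor, Albert, Samuel, Rose) there are 5 shares of (1)/5 = 1/5 each.
Living: Albert and Samuel — each takes 1/5.
Deceased: George, Victor, and Rose. Their combined 3/5 is pooled and carried to generation 2.
At generation 2 (Prudence, Martin, Tessa, Fiona, Beatrice, Judith, Winifred, Nora) there are 8 shares of (3/5)/8 = 3/40 each.
Living: Prudence, Martin, Tessa, Fiona, Winifred, and Nora — each takes 3/40.
Deceased: Beatrice and Judith. Their combined 3/20 is pooled and carried to generation 3.
At generation 3 (Lydia, Isaac, Harriet, Edmund, Charles, Quentin, Kenneth) there are 7 shares of (3/20)/7 = 3/140 each.
Living: Lydia, Isaac, Harriet, Edmund, Charles, Quentin, and Kenneth — each takes 3/140.

Albert 1/5; Charles 3/140; Edmund 3/140; Fiona 3/40; Harriet 3/140; Isaac 3/140; Kenneth 3/140; Lydia 3/140; Martin 3/40; Nora 3/40; Prudence 3/40; Quentin 3/140; Samuel 1/5; Tessa 3/40; Winifred 3/40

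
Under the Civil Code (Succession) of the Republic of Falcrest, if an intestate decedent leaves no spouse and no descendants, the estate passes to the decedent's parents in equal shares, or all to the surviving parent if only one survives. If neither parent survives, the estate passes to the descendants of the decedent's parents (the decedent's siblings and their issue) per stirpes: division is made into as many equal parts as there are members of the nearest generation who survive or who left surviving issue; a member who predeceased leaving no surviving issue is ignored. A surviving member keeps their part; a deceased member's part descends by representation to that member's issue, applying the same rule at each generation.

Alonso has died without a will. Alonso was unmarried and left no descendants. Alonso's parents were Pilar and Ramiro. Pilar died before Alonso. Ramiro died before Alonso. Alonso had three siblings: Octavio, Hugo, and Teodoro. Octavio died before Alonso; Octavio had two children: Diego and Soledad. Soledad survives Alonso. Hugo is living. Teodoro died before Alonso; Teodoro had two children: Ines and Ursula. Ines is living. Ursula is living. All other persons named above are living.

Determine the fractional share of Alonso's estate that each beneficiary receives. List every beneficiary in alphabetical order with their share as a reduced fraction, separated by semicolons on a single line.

Neither parent survives and there are no descendants, so the estate passes to Alonso's siblings and their issue per stirpes.
The estate is divided into 3 equal shares of 1/3 among Octavio, Hugo, Teodoro.
Octavio predeceased; the 1/3 allotted to Octavio's branch passes to Octavio's issue by representation.
The 1/3 is divided into 2 equal shares of 1/6 among Diego, Soledad.
Diego is living and takes 1/6.
Soledad is living and takes 1/6.
Hugo is living and takes 1/3.
Teodoro predeceased; the 1/3 allotted to Teodoro's branch passes to Teodoro's issue by representation.
The 1/3 is divided into 2 equal shares of 1/6 among Ines, Ursula.
Ines is living and takes 1/6.
Ursula is living and takes 1/6.

Diego 1/6; Hugo 1/3; Ines 1/6; Soledad 1/6; Ursula 1/6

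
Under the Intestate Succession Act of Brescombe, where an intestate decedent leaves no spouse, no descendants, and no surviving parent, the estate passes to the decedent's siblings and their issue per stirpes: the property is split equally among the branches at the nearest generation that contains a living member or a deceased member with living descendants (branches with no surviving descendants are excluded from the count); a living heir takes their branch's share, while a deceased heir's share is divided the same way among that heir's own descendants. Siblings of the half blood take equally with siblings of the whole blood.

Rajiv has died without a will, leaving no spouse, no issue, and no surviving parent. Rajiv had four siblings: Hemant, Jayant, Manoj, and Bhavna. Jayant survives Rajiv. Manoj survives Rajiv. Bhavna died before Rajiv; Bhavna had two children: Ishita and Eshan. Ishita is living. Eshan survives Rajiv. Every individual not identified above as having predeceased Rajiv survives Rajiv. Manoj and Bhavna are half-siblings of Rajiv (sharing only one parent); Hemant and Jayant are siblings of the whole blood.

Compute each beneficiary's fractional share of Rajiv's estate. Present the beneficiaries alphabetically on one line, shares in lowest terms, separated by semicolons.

Eshan 1/8; Hemant 1/4; Ishita 1/8; Jayant 1/4; Manoj 1/4

No spouse, descendants, or parent survives, so the estate passes to Rajiv's siblings per stirpes.
Half-blood and whole-blood siblings take equally under the stated rule.
The estate is divided into 4 equal shares of 1/4 among Hemant, Jayant, Manoj, Bhavna.
Hemant is living and takes 1/4.
Jayant is living and takes 1/4.
Manoj is living and takes 1/4.
Bhavna predeceased; the 1/4 allotted to Bhavna's branch passes to Bhavna's issue by representation.
The 1/4 is divided into 2 equal shares of 1/8 among Ishita, Eshan.
Ishita is living and takes 1/8.
Eshan is living and takes 1/8.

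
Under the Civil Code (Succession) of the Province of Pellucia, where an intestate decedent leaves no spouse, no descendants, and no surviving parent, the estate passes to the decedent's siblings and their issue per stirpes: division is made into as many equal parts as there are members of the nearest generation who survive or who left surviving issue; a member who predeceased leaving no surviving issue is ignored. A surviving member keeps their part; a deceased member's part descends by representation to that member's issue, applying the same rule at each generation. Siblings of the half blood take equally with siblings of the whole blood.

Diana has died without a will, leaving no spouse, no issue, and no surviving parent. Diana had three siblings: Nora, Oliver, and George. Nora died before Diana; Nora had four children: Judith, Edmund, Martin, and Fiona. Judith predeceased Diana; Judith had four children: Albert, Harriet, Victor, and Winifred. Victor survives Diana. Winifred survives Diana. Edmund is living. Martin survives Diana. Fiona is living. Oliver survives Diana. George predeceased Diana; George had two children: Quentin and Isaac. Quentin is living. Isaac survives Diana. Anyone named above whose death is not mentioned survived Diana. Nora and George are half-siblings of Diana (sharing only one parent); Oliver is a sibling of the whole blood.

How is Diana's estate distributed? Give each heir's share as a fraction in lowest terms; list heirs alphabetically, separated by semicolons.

Albert 1/48; Edmund 1/12; Fiona 1/12; Harriet 1/48; Isaac 1/6; Martin 1/12; Oliver 1/3; Quentin 1/6; Victor 1/48; Winifred 1/48

No spouse, descendants, or parent survives, so the estate passes to Diana's siblings per stirpes.
Half-blood and whole-blood siblings take equally under the stated rule.
The estate is divided into 3 equal shares of 1/3 among Nora, Oliver, George.
Nora predeceased; the 1/3 allotted to Nora's branch passes to Nora's issue by representation.
The 1/3 is divided into 4 equal shares of 1/12 among Judith, Edmund, Martin, Fiona.
Judith predeceased; the 1/12 allotted to Judith's branch passes to Judith's issue by representation.
The 1/12 is divided into 4 equal shares of 1/48 among Albert, Harriet, Victor, Winifred.
Albert is living and takes 1/48.
Harriet is living and takes 1/48.
Victor is living and takes 1/48.
Winifred is living and takes 1/48.
Edmund is living and takes 1/12.
Martin is living and takes 1/12.
Fiona is living and takes 1/12.
Oliver is living and takes 1/3.
George predeceased; the 1/3 allotted to George's branch passes to George's issue by representation.
The 1/3 is divided into 2 equal shares of 1/6 among Quentin, Isaac.
Quentin is living and takes 1/6.
Isaac is living and takes 1/6.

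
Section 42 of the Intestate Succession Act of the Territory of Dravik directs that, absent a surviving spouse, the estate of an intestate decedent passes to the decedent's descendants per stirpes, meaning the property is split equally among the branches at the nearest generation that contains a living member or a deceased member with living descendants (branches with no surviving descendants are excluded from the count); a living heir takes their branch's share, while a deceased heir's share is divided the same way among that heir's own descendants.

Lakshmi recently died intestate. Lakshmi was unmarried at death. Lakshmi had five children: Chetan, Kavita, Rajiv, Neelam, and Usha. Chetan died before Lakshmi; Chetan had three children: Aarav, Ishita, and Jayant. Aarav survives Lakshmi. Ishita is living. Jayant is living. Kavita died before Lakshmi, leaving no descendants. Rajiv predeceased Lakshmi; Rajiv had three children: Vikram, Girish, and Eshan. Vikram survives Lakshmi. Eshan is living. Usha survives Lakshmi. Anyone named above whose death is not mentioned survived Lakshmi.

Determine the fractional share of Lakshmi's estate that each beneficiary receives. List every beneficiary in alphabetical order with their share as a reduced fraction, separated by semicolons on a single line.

Aarav 1/12; Eshan 1/12; Girish 1/12; Ishita 1/12; Jayant 1/12; Neelam 1/4; Usha 1/4; Vikram 1/12

There is no surviving spouse, so the entire estate passes to Lakshmi's descendants per stirpes.
Kavita left no surviving issue, so that branch lapses and is disregarded.
The estate is divided into 4 equal shares of 1/4 among Chetan, Rajiv, Neelam, Usha.
Chetan predeceased; the 1/4 allotted to Chetan's branch passes to Chetan's issue by representation.
The 1/4 is divided into 3 equal shares of 1/12 among Aarav, Ishita, Jayant.
Aarav is living and takes 1/12.
Ishita is living and takes 1/12.
Jayant is living and takes 1/12.
Rajiv predeceased; the 1/4 allotted to Rajiv's branch passes to Rajiv's issue by representation.
The 1/4 is divided into 3 equal shares of 1/12 among Vikram, Girish, Eshan.
Vikram is living and takes 1/12.
Girish is living and takes 1/12.
Eshan is living and takes 1/12.
Neelam is living and takes 1/4.
Usha is living and takes 1/4.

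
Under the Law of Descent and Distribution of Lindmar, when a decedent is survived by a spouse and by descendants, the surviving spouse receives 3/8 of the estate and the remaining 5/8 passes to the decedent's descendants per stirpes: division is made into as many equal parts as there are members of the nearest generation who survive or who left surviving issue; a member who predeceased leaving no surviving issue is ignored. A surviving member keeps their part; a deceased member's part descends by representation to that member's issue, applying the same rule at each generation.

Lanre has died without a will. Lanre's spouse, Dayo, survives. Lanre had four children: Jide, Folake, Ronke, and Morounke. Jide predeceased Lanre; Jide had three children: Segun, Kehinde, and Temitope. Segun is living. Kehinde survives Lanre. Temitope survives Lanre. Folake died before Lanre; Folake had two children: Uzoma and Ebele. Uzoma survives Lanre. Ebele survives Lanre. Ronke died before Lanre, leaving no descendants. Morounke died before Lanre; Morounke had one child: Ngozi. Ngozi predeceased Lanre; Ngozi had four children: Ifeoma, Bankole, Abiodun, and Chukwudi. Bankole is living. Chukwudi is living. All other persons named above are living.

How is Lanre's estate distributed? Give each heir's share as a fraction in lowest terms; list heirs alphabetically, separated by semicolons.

Abiodun 5/96; Bankole 5/96; Chukwudi 5/96; Dayo 3/8; Ebele 5/48; Ifeoma 5/96; Kehinde 5/72; Segun 5/72; Temitope 5/72; Uzoma 5/48

Dayo, as surviving spouse, takes 3/8.
The remaining 5/8 passes to Lanre's descendants per stirpes.
Ronke left no surviving issue, so that branch lapses and is disregarded.
The 5/8 is divided into 3 equal shares of 5/24 among Jide, Folake, Morounke.
Jide predeceased; the 5/24 allotted to Jide's branch passes to Jide's issue by representation.
The 5/24 is divided into 3 equal shares of 5/72 among Segun, Kehinde, Temitope.
Segun is living and takes 5/72.
Kehinde is living and takes 5/72.
Temitope is living and takes 5/72.
Folake predeceased; the 5/24 allotted to Folake's branch passes to Folake's issue by representation.
The 5/24 is divided into 2 equal shares of 5/48 among Uzoma, Ebele.
Uzoma is living and takes 5/48.
Ebele is living and takes 5/48.
Morounke predeceased; the 5/24 allotted to Morounke's branch passes to Morounke's issue by representation.
Ngozi's line is the sole branch at this level, so the full 5/24 passes to Ngozi's issue by representation.
The 5/24 is divided into 4 equal shares of 5/96 among Ifeoma, Bankole, Abiodun, Chukwudi.
Ifeoma is living and takes 5/96.
Bankole is living and takes 5/96.
Abiodun is living and takes 5/96.
Chukwudi is living and takes 5/96.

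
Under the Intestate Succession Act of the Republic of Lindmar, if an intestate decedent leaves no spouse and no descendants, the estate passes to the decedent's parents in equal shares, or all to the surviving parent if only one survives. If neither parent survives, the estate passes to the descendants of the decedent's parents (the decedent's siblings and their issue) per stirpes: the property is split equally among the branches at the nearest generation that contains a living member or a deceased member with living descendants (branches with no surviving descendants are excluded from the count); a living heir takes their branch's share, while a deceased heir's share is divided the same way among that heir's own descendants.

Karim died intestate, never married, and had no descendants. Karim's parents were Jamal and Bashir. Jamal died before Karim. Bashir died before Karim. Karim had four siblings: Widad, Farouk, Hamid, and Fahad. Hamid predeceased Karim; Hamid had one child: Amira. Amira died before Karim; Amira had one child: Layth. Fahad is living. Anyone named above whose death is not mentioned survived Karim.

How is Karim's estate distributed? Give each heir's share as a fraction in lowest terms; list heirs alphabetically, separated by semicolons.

Fahad 1/4; Farouk 1/4; Layth 1/4; Widad 1/4

Neither parent survives and there are no descendants, so the estate passes to Karim's siblings and their issue per stirpes.
The estate is divided into 4 equal shares of 1/4 among Widad, Farouk, Hamid, Fahad.
Widad is living and takes 1/4.
Farouk is living and takes 1/4.
Hamid predeceased; the 1/4 allotted to Hamid's branch passes to Hamid's issue by representation.
Amira's line is the sole branch at this level, so the full 1/4 passes to Amira's issue by representation.
Layth is the sole taker at this level and receives the full 1/4.
Fahad is living and takes 1/4.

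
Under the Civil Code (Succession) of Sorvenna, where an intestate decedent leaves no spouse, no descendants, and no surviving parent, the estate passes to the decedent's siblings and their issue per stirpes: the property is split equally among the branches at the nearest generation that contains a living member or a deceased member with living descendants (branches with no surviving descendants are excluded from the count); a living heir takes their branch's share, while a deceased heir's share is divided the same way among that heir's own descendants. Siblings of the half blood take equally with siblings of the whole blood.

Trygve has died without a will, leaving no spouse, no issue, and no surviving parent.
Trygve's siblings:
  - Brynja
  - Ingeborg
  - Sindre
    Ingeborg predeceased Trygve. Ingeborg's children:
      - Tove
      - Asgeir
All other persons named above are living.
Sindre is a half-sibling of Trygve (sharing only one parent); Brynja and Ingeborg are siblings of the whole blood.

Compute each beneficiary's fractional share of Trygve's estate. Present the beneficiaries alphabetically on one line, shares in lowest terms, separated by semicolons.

No spouse, descendants, or parent survives, so the estate passes to Trygve's siblings per stirpes.
Half-blood and whole-blood siblings take equally under the stated rule.
The estate is divided into 3 equal shares of 1/3 among Brynja, Ingeborg, Sindre.
Brynja is living and takes 1/3.
Ingeborg predeceased; the 1/3 allotted to Ingeborg's branch passes to Ingeborg's issue by representation.
The 1/3 is divided into 2 equal shares of 1/6 among Tove, Asgeir.
Tove is living and takes 1/6.
Asgeir is living and takes 1/6.
Sindre is living and takes 1/3.

Asgeir 1/6; Brynja 1/3; Sindre 1/3; Tove 1/6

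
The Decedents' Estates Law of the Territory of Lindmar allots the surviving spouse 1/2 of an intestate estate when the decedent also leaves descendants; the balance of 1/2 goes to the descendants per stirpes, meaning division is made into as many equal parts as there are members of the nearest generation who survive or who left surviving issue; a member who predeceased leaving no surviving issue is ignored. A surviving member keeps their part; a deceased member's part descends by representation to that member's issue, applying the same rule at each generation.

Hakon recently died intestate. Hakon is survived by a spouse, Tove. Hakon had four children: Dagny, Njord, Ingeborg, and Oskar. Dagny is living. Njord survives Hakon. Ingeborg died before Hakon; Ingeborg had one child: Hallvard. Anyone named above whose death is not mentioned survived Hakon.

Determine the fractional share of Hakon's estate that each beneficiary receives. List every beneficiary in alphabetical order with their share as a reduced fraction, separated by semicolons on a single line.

Dagny 1/8; Hallvard 1/8; Njord 1/8; Oskar 1/8; Tove 1/2

Tove, as surviving spouse, takes 1/2.
The remaining 1/2 passes to Hakon's descendants per stirpes.
The 1/2 is divided into 4 equal shares of 1/8 among Dagny, Njord, Ingeborg, Oskar.
Dagny is living and takes 1/8.
Njord is living and takes 1/8.
Ingeborg predeceased; the 1/8 allotted to Ingeborg's branch passes to Ingeborg's issue by representation.
Hallvard is the sole taker at this level and receives the full 1/8.
Oskar is living and takes 1/8.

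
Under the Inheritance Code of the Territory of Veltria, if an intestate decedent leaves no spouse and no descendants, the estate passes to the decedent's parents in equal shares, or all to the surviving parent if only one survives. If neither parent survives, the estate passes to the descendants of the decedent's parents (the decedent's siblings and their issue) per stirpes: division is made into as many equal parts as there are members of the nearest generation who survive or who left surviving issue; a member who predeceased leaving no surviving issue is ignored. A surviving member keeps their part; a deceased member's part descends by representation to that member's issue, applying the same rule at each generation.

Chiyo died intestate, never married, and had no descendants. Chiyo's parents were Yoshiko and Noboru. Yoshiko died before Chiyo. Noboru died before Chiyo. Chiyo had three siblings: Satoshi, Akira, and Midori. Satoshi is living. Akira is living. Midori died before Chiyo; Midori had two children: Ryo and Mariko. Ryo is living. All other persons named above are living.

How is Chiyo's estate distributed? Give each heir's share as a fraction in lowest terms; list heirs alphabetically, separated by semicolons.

Neither parent survives and there are no descendants, so the estate passes to Chiyo's siblings and their issue per stirpes.
The estate is divided into 3 equal shares of 1/3 among Satoshi, Akira, Midori.
Satoshi is living and takes 1/3.
Akira is living and takes 1/3.
Midori predeceased; the 1/3 allotted to Midori's branch passes to Midori's issue by representation.
The 1/3 is divided into 2 equal shares of 1/6 among Ryo, Mariko.
Ryo is living and takes 1/6.
Mariko is living and takes 1/6.

Akira 1/3; Mariko 1/6; Ryo 1/6; Satoshi 1/3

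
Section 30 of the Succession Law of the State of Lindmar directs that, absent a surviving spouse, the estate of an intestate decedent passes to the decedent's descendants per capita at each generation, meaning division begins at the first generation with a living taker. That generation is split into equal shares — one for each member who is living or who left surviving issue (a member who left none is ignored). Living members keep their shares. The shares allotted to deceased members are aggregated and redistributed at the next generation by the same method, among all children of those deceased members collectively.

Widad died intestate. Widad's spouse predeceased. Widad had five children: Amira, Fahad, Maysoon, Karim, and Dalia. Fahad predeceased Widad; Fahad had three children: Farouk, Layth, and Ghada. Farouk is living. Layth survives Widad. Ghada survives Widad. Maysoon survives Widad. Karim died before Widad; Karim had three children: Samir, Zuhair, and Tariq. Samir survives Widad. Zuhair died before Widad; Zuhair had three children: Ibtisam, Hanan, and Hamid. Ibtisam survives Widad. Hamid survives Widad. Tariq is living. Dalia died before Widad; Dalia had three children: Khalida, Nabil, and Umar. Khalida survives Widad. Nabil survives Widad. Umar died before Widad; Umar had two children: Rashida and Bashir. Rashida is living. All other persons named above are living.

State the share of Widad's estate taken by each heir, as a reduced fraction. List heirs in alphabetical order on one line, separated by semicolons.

There is no surviving spouse, so the entire estate passes to Widad's descendants per capita at each generation.
At generation 1 (Amira, Fahad, Maysoon, Karim, Dalia) there are 5 shares of (1)/5 = 1/5 each.
Living: Amira and Maysoon — each takes 1/5.
Deceased: Fahad, Karim, and Dalia. Their combined 3/5 is pooled and carried to generation 2.
At generation 2 (Farouk, Layth, Ghada, Samir, Zuhair, Tariq, Khalida, Nabil, Umar) there are 9 shares of (3/5)/9 = 1/15 each.
Living: Farouk, Layth, Ghada, Samir, Tariq, Khalida, and Nabil — each takes 1/15.
Deceased: Zuhair and Umar. Their combined 2/15 is pooled and carried to generation 3.
At generation 3 (Ibtisam, Hanan, Hamid, Rashida, Bashir) there are 5 shares of (2/15)/5 = 2/75 each.
Living: Ibtisam, Hanan, Hamid, Rashida, and Bashir — each takes 2/75.

Amira 1/5; Bashir 2/75; Farouk 1/15; Ghada 1/15; Hamid 2/75; Hanan 2/75; Ibtisam 2/75; Khalida 1/15; Layth 1/15; Maysoon 1/5; Nabil 1/15; Rashida 2/75; Samir 1/15; Tariq 1/15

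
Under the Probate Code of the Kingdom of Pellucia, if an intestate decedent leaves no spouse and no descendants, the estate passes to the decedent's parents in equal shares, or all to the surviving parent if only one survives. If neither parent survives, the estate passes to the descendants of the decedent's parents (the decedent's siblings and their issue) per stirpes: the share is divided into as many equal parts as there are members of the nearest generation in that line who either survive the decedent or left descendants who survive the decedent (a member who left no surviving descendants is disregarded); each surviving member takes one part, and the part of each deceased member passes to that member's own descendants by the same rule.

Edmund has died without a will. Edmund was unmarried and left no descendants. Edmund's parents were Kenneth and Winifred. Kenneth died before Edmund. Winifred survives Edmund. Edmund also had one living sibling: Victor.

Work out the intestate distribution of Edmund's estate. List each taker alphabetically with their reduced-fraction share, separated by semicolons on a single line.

Winifred 1

Only one parent, Winifred, survives, so Winifred takes the entire estate. The siblings take nothing because a surviving parent has priority.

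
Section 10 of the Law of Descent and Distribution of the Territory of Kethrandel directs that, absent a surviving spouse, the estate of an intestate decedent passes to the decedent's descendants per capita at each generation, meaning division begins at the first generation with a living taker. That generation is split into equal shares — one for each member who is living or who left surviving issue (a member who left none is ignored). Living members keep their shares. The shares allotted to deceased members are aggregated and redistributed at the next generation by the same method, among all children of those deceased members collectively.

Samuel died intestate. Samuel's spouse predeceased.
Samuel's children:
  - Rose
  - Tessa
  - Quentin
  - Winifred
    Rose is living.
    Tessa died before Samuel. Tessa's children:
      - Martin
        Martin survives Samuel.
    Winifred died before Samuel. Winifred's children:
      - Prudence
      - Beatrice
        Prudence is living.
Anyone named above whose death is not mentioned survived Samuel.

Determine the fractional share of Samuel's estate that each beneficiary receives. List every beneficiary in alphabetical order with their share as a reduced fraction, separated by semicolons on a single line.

There is no surviving spouse, so the entire estate passes to Samuel's descendants per capita at each generation.
At generation 1 (Rose, Tessa, Quentin, Winifred) there are 4 shares of (1)/4 = 1/4 each.
Living: Rose and Quentin — each takes 1/4.
Deceased: Tessa and Winifred. Their combined 1/2 is pooled and carried to generation 2.
At generation 2 (Martin, Prudence, Beatrice) there are 3 shares of (1/2)/3 = 1/6 each.
Living: Martin, Prudence, and Beatrice — each takes 1/6.

Beatrice 1/6; Martin 1/6; Prudence 1/6; Quentin 1/4; Rose 1/4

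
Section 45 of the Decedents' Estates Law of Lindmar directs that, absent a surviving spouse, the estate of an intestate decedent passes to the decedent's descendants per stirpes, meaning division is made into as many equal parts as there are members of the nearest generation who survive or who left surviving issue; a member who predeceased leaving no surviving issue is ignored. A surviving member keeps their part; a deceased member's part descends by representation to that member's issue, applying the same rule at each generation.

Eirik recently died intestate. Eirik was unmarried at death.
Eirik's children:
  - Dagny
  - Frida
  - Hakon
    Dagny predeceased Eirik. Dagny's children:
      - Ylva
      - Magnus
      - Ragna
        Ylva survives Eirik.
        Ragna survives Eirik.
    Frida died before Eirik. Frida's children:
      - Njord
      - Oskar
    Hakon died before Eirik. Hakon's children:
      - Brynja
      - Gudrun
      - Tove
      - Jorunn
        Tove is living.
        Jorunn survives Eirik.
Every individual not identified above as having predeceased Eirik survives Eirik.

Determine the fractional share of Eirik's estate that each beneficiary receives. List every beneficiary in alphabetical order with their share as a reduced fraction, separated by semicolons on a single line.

There is no surviving spouse, so the entire estate passes to Eirik's descendants per stirpes.
The estate is divided into 3 equal shares of 1/3 among Dagny, Frida, Hakon.
Dagny predeceased; the 1/3 allotted to Dagny's branch passes to Dagny's issue by representation.
The 1/3 is divided into 3 equal shares of 1/9 among Ylva, Magnus, Ragna.
Ylva is living and takes 1/9.
Magnus is living and takes 1/9.
Ragna is living and takes 1/9.
Frida predeceased; the 1/3 allotted to Frida's branch passes to Frida's issue by representation.
The 1/3 is divided into 2 equal shares of 1/6 among Njord, Oskar.
Njord is living and takes 1/6.
Oskar is living and takes 1/6.
Hakon predeceased; the 1/3 allotted to Hakon's branch passes to Hakon's issue by representation.
The 1/3 is divided into 4 equal shares of 1/12 among Brynja, Gudrun, Tove, Jorunn.
Brynja is living and takes 1/12.
Gudrun is living and takes 1/12.
Tove is living and takes 1/12.
Jorunn is living and takes 1/12.

Brynja 1/12; Gudrun 1/12; Jorunn 1/12; Magnus 1/9; Njord 1/6; Oskar 1/6; Ragna 1/9; Tove 1/12; Ylva 1/9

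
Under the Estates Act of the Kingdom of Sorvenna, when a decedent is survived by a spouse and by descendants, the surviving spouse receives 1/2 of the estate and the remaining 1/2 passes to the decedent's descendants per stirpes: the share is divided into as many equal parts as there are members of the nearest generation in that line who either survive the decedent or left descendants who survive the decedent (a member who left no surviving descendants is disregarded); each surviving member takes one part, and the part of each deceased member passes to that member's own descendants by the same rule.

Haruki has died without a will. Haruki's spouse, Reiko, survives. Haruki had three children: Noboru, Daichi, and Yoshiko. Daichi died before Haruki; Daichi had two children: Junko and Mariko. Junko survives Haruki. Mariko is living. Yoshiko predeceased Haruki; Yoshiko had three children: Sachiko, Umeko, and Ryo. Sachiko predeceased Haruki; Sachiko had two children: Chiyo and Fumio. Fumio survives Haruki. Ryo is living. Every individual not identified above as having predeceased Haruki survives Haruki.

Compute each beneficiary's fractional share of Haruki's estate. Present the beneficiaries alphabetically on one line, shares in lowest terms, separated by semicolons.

Chiyo 1/36; Fumio 1/36; Junko 1/12; Mariko 1/12; Noboru 1/6; Reiko 1/2; Ryo 1/18; Umeko 1/18

Reiko, as surviving spouse, takes 1/2.
The remaining 1/2 passes to Haruki's descendants per stirpes.
The 1/2 is divided into 3 equal shares of 1/6 among Noboru, Daichi, Yoshiko.
Noboru is living and takes 1/6.
Daichi predeceased; the 1/6 allotted to Daichi's branch passes to Daichi's issue by representation.
The 1/6 is divided into 2 equal shares of 1/12 among Junko, Mariko.
Junko is living and takes 1/12.
Mariko is living and takes 1/12.
Yoshiko predeceased; the 1/6 allotted to Yoshiko's branch passes to Yoshiko's issue by representation.
The 1/6 is divided into 3 equal shares of 1/18 among Sachiko, Umeko, Ryo.
Sachiko predeceased; the 1/18 allotted to Sachiko's branch passes to Sachiko's issue by representation.
The 1/18 is divided into 2 equal shares of 1/36 among Chiyo, Fumio.
Chiyo is living and takes 1/36.
Fumio is living and takes 1/36.
Umeko is living and takes 1/18.
Ryo is living and takes 1/18.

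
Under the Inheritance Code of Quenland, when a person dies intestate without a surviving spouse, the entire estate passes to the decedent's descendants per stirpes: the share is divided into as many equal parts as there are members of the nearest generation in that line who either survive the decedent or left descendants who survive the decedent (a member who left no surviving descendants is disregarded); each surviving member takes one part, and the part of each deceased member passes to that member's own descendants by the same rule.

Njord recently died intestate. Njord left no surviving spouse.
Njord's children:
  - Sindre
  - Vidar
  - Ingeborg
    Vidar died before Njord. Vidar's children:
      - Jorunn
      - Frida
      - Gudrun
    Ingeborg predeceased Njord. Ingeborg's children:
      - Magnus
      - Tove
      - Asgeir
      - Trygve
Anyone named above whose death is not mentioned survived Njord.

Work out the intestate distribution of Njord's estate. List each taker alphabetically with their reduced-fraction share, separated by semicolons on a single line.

Asgeir 1/12; Frida 1/9; Gudrun 1/9; Jorunn 1/9; Magnus 1/12; Sindre 1/3; Tove 1/12; Trygve 1/12

There is no surviving spouse, so the entire estate passes to Njord's descendants per stirpes.
The estate is divided into 3 equal shares of 1/3 among Sindre, Vidar, Ingeborg.
Sindre is living and takes 1/3.
Vidar predeceased; the 1/3 allotted to Vidar's branch passes to Vidar's issue by representation.
The 1/3 is divided into 3 equal shares of 1/9 among Jorunn, Frida, Gudrun.
Jorunn is living and takes 1/9.
Frida is living and takes 1/9.
Gudrun is living and takes 1/9.
Ingeborg predeceased; the 1/3 allotted to Ingeborg's branch passes to Ingeborg's issue by representation.
The 1/3 is divided into 4 equal shares of 1/12 among Magnus, Tove, Asgeir, Trygve.
Magnus is living and takes 1/12.
Tove is living and takes 1/12.
Asgeir is living and takes 1/12.
Trygve is living and takes 1/12.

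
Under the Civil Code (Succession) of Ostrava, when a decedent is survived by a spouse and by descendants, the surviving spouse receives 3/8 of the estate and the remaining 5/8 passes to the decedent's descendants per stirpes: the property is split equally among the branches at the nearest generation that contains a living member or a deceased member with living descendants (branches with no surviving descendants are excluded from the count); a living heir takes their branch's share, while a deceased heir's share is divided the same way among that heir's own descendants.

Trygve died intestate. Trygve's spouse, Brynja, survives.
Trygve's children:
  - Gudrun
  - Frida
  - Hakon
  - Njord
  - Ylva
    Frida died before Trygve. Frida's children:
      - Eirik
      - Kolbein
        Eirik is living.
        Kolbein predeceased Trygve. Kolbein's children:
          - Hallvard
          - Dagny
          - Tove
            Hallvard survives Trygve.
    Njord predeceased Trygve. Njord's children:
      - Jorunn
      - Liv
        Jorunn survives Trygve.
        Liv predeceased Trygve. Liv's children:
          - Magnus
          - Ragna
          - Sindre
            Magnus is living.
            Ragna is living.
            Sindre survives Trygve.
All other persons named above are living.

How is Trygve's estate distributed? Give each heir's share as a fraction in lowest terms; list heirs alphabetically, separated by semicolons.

Brynja 3/8; Dagny 1/48; Eirik 1/16; Gudrun 1/8; Hakon 1/8; Hallvard 1/48; Jorunn 1/16; Magnus 1/48; Ragna 1/48; Sindre 1/48; Tove 1/48; Ylva 1/8

Brynja, as surviving spouse, takes 3/8.
The remaining 5/8 passes to Trygve's descendants per stirpes.
The 5/8 is divided into 5 equal shares of 1/8 among Gudrun, Frida, Hakon, Njord, Ylva.
Gudrun is living and takes 1/8.
Frida predeceased; the 1/8 allotted to Frida's branch passes to Frida's issue by representation.
The 1/8 is divided into 2 equal shares of 1/16 among Eirik, Kolbein.
Eirik is living and takes 1/16.
Kolbein predeceased; the 1/16 allotted to Kolbein's branch passes to Kolbein's issue by representation.
The 1/16 is divided into 3 equal shares of 1/48 among Hallvard, Dagny, Tove.
Hallvard is living and takes 1/48.
Dagny is living and takes 1/48.
Tove is living and takes 1/48.
Hakon is living and takes 1/8.
Njord predeceased; the 1/8 allotted to Njord's branch passes to Njord's issue by representation.
The 1/8 is divided into 2 equal shares of 1/16 among Jorunn, Liv.
Jorunn is living and takes 1/16.
Liv predeceased; the 1/16 allotted to Liv's branch passes to Liv's issue by representation.
The 1/16 is divided into 3 equal shares of 1/48 among Magnus, Ragna, Sindre.
Magnus is living and takes 1/48.
Ragna is living and takes 1/48.
Sindre is living and takes 1/48.
Ylva is living and takes 1/8.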